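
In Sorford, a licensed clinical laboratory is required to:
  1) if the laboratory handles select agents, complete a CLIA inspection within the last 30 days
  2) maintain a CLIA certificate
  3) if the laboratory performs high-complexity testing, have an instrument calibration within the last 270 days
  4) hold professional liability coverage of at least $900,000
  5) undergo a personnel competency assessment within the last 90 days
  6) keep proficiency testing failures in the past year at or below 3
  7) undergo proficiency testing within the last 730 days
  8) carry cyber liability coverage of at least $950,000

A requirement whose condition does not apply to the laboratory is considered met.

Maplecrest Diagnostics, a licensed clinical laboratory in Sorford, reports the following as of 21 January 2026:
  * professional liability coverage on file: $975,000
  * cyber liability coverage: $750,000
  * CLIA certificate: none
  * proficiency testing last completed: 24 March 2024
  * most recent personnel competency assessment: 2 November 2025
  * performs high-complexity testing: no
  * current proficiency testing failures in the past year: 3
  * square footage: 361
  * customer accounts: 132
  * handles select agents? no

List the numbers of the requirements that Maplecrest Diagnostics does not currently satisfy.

2, 8

1. condition 'handles select agents' does not hold → requirement n/a → met
2. CLIA certificate absent → not met
3. condition 'performs high-complexity testing' does not hold → requirement n/a → met
4. professional liability coverage $975,000 ≥ $900,000 → met
5. personnel competency assessment 80 days ago vs limit 90 → met
6. proficiency testing failures in the past year 3 ≤ 3 → met
7. proficiency testing 668 days ago vs limit 730 → met
8. cyber liability coverage $750,000 < $950,000 → not met
Not met: 2, 8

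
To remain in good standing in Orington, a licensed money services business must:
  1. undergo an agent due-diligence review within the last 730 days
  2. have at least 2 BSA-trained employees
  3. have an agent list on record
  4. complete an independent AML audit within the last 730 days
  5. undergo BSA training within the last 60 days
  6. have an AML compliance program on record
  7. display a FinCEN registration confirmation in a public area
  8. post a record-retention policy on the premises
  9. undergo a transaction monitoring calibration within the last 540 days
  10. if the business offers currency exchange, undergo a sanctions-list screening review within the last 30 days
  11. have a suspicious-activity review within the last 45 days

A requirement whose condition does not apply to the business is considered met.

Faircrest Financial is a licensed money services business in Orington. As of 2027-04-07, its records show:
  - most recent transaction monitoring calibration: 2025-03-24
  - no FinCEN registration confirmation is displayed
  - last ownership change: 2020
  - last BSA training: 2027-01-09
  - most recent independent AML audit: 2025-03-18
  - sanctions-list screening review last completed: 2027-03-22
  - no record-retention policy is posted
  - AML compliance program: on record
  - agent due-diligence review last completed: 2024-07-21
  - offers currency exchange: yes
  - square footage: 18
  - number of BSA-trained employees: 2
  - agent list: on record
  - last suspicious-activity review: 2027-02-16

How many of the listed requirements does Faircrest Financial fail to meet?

1. agent due-diligence review 990 days ago vs limit 730 → not met
2. BSA-trained employees 2 ≥ 2 → met
3. agent list present → met
4. independent AML audit 750 days ago vs limit 730 → not met
5. BSA training 88 days ago vs limit 60 → not met
6. AML compliance program present → met
7. FinCEN registration confirmation absent → not met
8. record-retention policy absent → not met
9. transaction monitoring calibration 744 days ago vs limit 540 → not met
10. condition 'offers currency exchange' holds; sanctions-list screening review 16 days ago vs limit 30 → met
11. suspicious-activity review 50 days ago vs limit 45 → not met
Not met: 7 of 11

7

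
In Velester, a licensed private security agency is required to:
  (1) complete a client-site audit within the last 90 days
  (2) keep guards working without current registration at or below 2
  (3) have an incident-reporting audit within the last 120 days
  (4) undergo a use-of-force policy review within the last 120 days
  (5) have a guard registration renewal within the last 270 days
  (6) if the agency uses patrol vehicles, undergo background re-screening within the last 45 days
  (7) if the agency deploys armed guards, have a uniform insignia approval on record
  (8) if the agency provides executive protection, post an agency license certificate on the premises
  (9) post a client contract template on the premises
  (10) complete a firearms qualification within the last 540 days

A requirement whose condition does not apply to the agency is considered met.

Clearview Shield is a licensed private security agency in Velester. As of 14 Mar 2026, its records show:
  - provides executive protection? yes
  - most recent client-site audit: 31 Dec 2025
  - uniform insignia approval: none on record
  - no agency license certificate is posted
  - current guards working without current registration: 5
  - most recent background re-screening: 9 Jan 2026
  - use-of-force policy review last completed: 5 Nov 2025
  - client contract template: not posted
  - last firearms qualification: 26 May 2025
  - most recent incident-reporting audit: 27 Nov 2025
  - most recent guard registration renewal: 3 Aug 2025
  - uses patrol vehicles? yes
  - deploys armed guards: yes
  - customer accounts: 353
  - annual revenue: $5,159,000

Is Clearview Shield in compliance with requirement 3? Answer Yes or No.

3. incident-reporting audit 107 days ago vs limit 120 → met

Yes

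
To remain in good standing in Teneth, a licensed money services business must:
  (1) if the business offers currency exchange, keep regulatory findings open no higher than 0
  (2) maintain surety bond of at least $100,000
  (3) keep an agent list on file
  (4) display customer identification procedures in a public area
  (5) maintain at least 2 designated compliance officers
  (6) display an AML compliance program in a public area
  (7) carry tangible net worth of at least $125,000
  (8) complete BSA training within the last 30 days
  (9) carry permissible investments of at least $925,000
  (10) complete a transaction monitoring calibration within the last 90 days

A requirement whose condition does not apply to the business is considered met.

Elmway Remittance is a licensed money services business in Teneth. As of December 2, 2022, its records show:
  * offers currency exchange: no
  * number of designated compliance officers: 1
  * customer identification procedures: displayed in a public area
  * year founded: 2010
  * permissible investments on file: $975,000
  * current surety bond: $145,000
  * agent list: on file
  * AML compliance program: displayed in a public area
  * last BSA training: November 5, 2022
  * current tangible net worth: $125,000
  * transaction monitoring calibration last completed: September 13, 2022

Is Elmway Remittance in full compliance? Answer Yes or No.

No

1. condition 'offers currency exchange' does not hold → requirement n/a → met
2. surety bond $145,000 ≥ $100,000 → met
3. agent list present → met
4. customer identification procedures present → met
5. designated compliance officers 1 < 2 → not met
6. AML compliance program present → met
7. tangible net worth $125,000 ≥ $125,000 → met
8. BSA training 27 days ago vs limit 30 → met
9. permissible investments $975,000 ≥ $925,000 → met
10. transaction monitoring calibration 80 days ago vs limit 90 → met
Not met: 5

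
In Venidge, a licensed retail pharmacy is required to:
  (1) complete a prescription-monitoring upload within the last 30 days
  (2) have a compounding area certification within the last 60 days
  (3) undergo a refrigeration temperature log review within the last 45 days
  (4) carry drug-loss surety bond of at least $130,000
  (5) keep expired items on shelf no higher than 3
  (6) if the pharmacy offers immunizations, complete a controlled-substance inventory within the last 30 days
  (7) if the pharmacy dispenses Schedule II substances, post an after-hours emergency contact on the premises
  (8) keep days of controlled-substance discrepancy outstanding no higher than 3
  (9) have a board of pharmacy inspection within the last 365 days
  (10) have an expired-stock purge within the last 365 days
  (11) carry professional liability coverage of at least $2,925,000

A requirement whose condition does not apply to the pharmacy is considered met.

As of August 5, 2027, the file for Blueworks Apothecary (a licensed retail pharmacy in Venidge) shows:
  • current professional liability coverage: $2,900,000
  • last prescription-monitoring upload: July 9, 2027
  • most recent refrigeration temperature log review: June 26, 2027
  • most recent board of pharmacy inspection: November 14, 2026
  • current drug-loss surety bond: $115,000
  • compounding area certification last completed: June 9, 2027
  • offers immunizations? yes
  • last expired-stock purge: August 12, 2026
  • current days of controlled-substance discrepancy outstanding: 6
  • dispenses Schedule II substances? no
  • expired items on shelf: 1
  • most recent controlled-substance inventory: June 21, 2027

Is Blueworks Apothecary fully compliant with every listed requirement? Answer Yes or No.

1. prescription-monitoring upload 27 days ago vs limit 30 → met
2. compounding area certification 57 days ago vs limit 60 → met
3. refrigeration temperature log review 40 days ago vs limit 45 → met
4. drug-loss surety bond $115,000 < $130,000 → not met
5. expired items on shelf 1 ≤ 3 → met
6. condition 'offers immunizations' holds; controlled-substance inventory 45 days ago vs limit 30 → not met
7. condition 'dispenses Schedule II substances' does not hold → requirement n/a → met
8. days of controlled-substance discrepancy outstanding 6 > 3 → not met
9. board of pharmacy inspection 264 days ago vs limit 365 → met
10. expired-stock purge 358 days ago vs limit 365 → met
11. professional liability coverage $2,900,000 < $2,925,000 → not met
Not met: 4, 6, 8, 11

No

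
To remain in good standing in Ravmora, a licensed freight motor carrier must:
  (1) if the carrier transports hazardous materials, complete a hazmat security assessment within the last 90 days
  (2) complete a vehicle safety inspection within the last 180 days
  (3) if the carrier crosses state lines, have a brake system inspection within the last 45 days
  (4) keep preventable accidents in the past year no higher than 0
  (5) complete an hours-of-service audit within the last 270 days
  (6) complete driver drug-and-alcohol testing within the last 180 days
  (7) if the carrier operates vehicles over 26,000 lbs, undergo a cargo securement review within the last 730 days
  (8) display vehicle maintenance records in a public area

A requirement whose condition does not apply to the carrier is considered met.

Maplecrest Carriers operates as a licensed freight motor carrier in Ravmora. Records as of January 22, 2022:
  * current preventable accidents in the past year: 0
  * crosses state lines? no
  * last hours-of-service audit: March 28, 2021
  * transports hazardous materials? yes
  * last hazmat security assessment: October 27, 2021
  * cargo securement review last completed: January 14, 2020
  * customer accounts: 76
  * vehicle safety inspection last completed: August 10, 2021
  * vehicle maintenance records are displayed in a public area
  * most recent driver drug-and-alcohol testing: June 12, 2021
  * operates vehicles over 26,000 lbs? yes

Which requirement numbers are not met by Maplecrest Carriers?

1. condition 'transports hazardous materials' holds; hazmat security assessment 87 days ago vs limit 90 → met
2. vehicle safety inspection 165 days ago vs limit 180 → met
3. condition 'crosses state lines' does not hold → requirement n/a → met
4. preventable accidents in the past year 0 ≤ 0 → met
5. hours-of-service audit 300 days ago vs limit 270 → not met
6. driver drug-and-alcohol testing 224 days ago vs limit 180 → not met
7. condition 'operates vehicles over 26,000 lbs' holds; cargo securement review 739 days ago vs limit 730 → not met
8. vehicle maintenance records present → met
Not met: 5, 6, 7

5, 6, 7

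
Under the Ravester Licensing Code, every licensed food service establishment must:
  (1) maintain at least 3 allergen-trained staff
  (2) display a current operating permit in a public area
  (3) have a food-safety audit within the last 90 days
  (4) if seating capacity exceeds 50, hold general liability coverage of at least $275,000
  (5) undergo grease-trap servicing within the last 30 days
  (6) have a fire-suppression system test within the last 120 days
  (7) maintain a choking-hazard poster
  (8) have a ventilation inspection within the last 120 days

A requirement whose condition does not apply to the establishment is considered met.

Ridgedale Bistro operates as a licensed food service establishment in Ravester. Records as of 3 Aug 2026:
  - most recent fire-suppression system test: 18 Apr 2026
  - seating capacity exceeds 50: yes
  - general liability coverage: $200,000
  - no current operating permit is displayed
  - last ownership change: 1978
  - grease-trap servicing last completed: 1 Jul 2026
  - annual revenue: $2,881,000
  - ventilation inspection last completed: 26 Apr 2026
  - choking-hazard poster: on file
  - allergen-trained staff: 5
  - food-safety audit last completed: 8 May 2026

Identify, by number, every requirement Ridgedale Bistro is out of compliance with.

2, 4, 5

1. allergen-trained staff 5 ≥ 3 → met
2. current operating permit absent → not met
3. food-safety audit 87 days ago vs limit 90 → met
4. condition 'seating capacity exceeds 50' holds; general liability coverage $200,000 < $275,000 → not met
5. grease-trap servicing 33 days ago vs limit 30 → not met
6. fire-suppression system test 107 days ago vs limit 120 → met
7. choking-hazard poster present → met
8. ventilation inspection 99 days ago vs limit 120 → met
Not met: 2, 4, 5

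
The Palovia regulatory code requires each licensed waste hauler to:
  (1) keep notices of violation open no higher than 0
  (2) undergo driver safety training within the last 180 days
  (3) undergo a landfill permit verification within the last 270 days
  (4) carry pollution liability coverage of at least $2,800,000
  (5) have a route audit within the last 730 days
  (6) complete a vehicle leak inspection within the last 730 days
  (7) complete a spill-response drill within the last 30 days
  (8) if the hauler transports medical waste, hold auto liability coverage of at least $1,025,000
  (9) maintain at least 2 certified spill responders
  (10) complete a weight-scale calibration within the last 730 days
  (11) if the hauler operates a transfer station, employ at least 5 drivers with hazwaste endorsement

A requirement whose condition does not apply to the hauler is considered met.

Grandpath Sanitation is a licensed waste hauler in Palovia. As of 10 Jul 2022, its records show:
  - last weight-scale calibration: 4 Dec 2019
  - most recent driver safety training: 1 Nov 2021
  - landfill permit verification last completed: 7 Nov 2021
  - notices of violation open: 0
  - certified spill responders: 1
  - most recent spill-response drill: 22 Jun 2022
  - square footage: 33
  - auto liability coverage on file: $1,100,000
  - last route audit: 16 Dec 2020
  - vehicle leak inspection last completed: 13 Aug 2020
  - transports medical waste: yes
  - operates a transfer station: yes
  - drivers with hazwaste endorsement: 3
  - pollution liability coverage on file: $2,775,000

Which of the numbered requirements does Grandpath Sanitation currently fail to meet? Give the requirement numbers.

1. notices of violation open 0 ≤ 0 → met
2. driver safety training 251 days ago vs limit 180 → not met
3. landfill permit verification 245 days ago vs limit 270 → met
4. pollution liability coverage $2,775,000 < $2,800,000 → not met
5. route audit 571 days ago vs limit 730 → met
6. vehicle leak inspection 696 days ago vs limit 730 → met
7. spill-response drill 18 days ago vs limit 30 → met
8. condition 'transports medical waste' holds; auto liability coverage $1,100,000 ≥ $1,025,000 → met
9. certified spill responders 1 < 2 → not met
10. weight-scale calibration 949 days ago vs limit 730 → not met
11. condition 'operates a transfer station' holds; drivers with hazwaste endorsement 3 < 5 → not met
Not met: 2, 4, 9, 10, 11

2, 4, 9, 10, 11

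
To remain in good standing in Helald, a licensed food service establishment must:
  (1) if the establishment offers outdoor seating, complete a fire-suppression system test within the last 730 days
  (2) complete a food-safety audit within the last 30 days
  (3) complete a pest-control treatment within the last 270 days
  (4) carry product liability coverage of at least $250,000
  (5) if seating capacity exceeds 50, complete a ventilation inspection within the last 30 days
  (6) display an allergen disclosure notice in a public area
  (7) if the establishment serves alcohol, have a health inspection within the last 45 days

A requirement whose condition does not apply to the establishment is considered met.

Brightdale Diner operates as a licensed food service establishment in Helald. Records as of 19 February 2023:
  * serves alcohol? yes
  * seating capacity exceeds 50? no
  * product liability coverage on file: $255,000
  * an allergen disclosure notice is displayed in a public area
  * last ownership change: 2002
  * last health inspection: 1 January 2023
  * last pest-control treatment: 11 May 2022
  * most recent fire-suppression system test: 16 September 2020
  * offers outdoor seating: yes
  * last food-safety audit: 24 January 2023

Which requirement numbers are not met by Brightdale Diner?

1. condition 'offers outdoor seating' holds; fire-suppression system test 886 days ago vs limit 730 → not met
2. food-safety audit 26 days ago vs limit 30 → met
3. pest-control treatment 284 days ago vs limit 270 → not met
4. product liability coverage $255,000 ≥ $250,000 → met
5. condition 'seating capacity exceeds 50' does not hold → requirement n/a → met
6. allergen disclosure notice present → met
7. condition 'serves alcohol' holds; health inspection 49 days ago vs limit 45 → not met
Not met: 1, 3, 7

1, 3, 7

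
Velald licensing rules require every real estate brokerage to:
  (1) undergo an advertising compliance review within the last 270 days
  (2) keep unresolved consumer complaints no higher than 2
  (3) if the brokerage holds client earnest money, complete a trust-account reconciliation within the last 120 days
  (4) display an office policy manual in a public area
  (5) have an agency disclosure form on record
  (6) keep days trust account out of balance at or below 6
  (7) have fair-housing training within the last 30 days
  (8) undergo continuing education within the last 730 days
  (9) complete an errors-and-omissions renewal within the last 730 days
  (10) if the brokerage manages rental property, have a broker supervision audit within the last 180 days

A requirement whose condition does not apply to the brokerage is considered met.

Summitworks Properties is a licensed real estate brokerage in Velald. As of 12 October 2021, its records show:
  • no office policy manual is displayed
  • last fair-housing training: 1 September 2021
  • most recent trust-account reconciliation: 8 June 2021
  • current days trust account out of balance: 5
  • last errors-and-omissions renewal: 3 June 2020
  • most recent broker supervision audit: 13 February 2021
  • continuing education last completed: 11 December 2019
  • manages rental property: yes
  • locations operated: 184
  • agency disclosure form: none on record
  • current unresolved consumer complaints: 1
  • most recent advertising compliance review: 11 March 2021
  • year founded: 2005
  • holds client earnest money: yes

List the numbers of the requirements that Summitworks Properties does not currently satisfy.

3, 4, 5, 7, 10

1. advertising compliance review 215 days ago vs limit 270 → met
2. unresolved consumer complaints 1 ≤ 2 → met
3. condition 'holds client earnest money' holds; trust-account reconciliation 126 days ago vs limit 120 → not met
4. office policy manual absent → not met
5. agency disclosure form absent → not met
6. days trust account out of balance 5 ≤ 6 → met
7. fair-housing training 41 days ago vs limit 30 → not met
8. continuing education 671 days ago vs limit 730 → met
9. errors-and-omissions renewal 496 days ago vs limit 730 → met
10. condition 'manages rental property' holds; broker supervision audit 241 days ago vs limit 180 → not met
Not met: 3, 4, 5, 7, 10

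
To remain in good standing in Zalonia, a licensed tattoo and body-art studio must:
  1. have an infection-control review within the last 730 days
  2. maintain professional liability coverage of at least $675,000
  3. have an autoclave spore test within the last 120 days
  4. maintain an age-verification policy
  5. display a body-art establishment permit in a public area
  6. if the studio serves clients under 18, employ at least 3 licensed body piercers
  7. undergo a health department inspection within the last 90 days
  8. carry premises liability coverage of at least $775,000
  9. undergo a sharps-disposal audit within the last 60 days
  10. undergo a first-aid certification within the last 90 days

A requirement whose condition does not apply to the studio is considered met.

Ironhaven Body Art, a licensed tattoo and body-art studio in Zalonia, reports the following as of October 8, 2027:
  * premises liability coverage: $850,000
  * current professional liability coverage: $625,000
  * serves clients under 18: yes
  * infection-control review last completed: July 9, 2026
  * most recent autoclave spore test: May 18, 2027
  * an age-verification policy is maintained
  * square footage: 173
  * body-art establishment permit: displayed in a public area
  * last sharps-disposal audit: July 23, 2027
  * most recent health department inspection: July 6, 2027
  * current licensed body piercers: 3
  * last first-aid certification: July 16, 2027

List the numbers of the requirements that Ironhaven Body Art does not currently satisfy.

1. infection-control review 456 days ago vs limit 730 → met
2. professional liability coverage $625,000 < $675,000 → not met
3. autoclave spore test 143 days ago vs limit 120 → not met
4. age-verification policy present → met
5. body-art establishment permit present → met
6. condition 'serves clients under 18' holds; licensed body piercers 3 ≥ 3 → met
7. health department inspection 94 days ago vs limit 90 → not met
8. premises liability coverage $850,000 ≥ $775,000 → met
9. sharps-disposal audit 77 days ago vs limit 60 → not met
10. first-aid certification 84 days ago vs limit 90 → met
Not met: 2, 3, 7, 9

2, 3, 7, 9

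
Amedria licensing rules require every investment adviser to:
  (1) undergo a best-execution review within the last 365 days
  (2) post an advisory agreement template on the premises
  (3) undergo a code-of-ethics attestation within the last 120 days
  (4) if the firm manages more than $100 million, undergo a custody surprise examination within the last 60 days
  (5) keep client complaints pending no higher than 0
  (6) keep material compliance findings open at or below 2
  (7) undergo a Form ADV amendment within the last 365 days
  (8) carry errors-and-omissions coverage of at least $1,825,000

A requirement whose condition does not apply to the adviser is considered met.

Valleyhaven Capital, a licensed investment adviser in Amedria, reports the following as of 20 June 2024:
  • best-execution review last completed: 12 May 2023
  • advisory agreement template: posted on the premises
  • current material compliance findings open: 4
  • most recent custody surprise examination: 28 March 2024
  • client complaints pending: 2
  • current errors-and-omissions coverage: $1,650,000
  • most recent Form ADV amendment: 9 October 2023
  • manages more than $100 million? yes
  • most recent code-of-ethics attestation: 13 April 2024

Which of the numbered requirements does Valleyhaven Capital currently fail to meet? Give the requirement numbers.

1, 4, 5, 6, 8

1. best-execution review 405 days ago vs limit 365 → not met
2. advisory agreement template present → met
3. code-of-ethics attestation 68 days ago vs limit 120 → met
4. condition 'manages more than $100 million' holds; custody surprise examination 84 days ago vs limit 60 → not met
5. client complaints pending 2 > 0 → not met
6. material compliance findings open 4 > 2 → not met
7. Form ADV amendment 255 days ago vs limit 365 → met
8. errors-and-omissions coverage $1,650,000 < $1,825,000 → not met
Not met: 1, 4, 5, 6, 8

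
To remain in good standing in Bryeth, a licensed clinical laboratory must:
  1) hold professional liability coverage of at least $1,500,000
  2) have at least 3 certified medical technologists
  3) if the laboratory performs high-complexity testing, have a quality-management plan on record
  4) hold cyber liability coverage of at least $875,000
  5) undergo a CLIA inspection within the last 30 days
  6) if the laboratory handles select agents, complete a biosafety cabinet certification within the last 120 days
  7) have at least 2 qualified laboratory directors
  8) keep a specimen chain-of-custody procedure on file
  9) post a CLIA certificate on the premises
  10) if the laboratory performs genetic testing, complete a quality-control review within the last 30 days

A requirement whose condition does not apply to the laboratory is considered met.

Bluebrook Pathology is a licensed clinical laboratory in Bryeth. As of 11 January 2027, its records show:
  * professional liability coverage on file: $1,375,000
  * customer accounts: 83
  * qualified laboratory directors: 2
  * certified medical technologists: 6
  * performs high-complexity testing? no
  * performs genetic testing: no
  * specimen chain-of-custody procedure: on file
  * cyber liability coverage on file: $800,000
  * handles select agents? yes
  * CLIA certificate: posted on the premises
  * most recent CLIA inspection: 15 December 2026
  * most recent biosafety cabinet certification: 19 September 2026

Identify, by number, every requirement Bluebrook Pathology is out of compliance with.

1. professional liability coverage $1,375,000 < $1,500,000 → not met
2. certified medical technologists 6 ≥ 3 → met
3. condition 'performs high-complexity testing' does not hold → requirement n/a → met
4. cyber liability coverage $800,000 < $875,000 → not met
5. CLIA inspection 27 days ago vs limit 30 → met
6. condition 'handles select agents' holds; biosafety cabinet certification 114 days ago vs limit 120 → met
7. qualified laboratory directors 2 ≥ 2 → met
8. specimen chain-of-custody procedure present → met
9. CLIA certificate present → met
10. condition 'performs genetic testing' does not hold → requirement n/a → met
Not met: 1, 4

1, 4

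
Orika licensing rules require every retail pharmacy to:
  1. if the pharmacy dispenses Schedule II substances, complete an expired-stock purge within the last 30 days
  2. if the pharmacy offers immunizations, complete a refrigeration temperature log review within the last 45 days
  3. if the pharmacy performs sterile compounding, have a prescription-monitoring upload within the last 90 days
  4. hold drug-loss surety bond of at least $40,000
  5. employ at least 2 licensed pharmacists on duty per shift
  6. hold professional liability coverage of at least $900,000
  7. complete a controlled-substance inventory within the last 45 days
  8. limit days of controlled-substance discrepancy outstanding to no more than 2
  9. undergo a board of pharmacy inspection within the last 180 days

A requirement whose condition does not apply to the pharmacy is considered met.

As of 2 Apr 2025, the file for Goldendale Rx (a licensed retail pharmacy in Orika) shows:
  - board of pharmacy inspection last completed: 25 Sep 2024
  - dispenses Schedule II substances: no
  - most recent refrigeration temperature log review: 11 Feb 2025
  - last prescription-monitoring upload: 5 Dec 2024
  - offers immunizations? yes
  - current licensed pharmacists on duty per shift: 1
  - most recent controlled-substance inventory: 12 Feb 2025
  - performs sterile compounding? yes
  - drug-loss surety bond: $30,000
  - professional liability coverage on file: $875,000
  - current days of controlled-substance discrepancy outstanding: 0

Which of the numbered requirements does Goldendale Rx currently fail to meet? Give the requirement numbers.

2, 3, 4, 5, 6, 7, 9

1. condition 'dispenses Schedule II substances' does not hold → requirement n/a → met
2. condition 'offers immunizations' holds; refrigeration temperature log review 50 days ago vs limit 45 → not met
3. condition 'performs sterile compounding' holds; prescription-monitoring upload 118 days ago vs limit 90 → not met
4. drug-loss surety bond $30,000 < $40,000 → not met
5. licensed pharmacists on duty per shift 1 < 2 → not met
6. professional liability coverage $875,000 < $900,000 → not met
7. controlled-substance inventory 49 days ago vs limit 45 → not met
8. days of controlled-substance discrepancy outstanding 0 ≤ 2 → met
9. board of pharmacy inspection 189 days ago vs limit 180 → not met
Not met: 2, 3, 4, 5, 6, 7, 9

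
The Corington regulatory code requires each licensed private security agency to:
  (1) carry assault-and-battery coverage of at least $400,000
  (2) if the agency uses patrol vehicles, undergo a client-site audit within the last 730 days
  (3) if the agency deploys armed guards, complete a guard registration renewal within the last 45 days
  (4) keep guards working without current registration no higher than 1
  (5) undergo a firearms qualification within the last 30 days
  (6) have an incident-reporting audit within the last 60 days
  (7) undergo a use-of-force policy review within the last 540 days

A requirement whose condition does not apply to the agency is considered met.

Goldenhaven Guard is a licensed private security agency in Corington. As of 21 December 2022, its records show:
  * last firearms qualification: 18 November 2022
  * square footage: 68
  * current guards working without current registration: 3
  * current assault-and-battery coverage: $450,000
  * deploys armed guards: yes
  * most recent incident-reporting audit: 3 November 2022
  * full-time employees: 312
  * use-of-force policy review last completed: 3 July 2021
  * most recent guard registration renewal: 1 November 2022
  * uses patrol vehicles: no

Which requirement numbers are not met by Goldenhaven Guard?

1. assault-and-battery coverage $450,000 ≥ $400,000 → met
2. condition 'uses patrol vehicles' does not hold → requirement n/a → met
3. condition 'deploys armed guards' holds; guard registration renewal 50 days ago vs limit 45 → not met
4. guards working without current registration 3 > 1 → not met
5. firearms qualification 33 days ago vs limit 30 → not met
6. incident-reporting audit 48 days ago vs limit 60 → met
7. use-of-force policy review 536 days ago vs limit 540 → met
Not met: 3, 4, 5

3, 4, 5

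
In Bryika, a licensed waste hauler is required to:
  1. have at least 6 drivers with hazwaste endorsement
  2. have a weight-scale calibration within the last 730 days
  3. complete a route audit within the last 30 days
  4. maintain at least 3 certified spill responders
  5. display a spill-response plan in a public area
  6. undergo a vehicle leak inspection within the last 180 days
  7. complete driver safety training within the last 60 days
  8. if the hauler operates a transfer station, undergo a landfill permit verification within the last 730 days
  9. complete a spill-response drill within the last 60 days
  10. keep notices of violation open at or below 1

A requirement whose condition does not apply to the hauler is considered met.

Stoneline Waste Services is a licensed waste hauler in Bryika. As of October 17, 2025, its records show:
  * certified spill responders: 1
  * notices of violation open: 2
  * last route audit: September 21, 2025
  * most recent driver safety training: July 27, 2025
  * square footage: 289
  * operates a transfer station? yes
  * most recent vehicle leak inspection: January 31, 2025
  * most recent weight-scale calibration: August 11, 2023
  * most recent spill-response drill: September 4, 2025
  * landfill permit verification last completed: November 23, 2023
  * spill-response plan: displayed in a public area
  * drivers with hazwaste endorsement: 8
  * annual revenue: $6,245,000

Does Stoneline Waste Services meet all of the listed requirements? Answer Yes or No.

No

1. drivers with hazwaste endorsement 8 ≥ 6 → met
2. weight-scale calibration 798 days ago vs limit 730 → not met
3. route audit 26 days ago vs limit 30 → met
4. certified spill responders 1 < 3 → not met
5. spill-response plan present → met
6. vehicle leak inspection 259 days ago vs limit 180 → not met
7. driver safety training 82 days ago vs limit 60 → not met
8. condition 'operates a transfer station' holds; landfill permit verification 694 days ago vs limit 730 → met
9. spill-response drill 43 days ago vs limit 60 → met
10. notices of violation open 2 > 1 → not met
Not met: 2, 4, 6, 7, 10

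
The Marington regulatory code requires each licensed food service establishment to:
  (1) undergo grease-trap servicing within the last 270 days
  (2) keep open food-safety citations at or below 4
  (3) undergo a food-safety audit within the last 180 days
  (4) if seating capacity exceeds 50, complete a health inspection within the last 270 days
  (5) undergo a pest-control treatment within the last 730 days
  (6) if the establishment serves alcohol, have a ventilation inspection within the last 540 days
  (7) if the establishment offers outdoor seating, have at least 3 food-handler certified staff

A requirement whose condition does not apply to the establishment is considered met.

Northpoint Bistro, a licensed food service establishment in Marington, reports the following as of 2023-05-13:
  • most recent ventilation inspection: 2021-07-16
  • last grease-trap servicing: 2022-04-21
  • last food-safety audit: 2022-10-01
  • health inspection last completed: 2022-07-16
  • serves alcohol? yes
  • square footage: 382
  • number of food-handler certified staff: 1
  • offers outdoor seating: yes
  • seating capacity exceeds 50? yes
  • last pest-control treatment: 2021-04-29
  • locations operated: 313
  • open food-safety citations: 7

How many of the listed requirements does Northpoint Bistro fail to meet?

7

1. grease-trap servicing 387 days ago vs limit 270 → not met
2. open food-safety citations 7 > 4 → not met
3. food-safety audit 224 days ago vs limit 180 → not met
4. condition 'seating capacity exceeds 50' holds; health inspection 301 days ago vs limit 270 → not met
5. pest-control treatment 744 days ago vs limit 730 → not met
6. condition 'serves alcohol' holds; ventilation inspection 666 days ago vs limit 540 → not met
7. condition 'offers outdoor seating' holds; food-handler certified staff 1 < 3 → not met
Not met: 7 of 7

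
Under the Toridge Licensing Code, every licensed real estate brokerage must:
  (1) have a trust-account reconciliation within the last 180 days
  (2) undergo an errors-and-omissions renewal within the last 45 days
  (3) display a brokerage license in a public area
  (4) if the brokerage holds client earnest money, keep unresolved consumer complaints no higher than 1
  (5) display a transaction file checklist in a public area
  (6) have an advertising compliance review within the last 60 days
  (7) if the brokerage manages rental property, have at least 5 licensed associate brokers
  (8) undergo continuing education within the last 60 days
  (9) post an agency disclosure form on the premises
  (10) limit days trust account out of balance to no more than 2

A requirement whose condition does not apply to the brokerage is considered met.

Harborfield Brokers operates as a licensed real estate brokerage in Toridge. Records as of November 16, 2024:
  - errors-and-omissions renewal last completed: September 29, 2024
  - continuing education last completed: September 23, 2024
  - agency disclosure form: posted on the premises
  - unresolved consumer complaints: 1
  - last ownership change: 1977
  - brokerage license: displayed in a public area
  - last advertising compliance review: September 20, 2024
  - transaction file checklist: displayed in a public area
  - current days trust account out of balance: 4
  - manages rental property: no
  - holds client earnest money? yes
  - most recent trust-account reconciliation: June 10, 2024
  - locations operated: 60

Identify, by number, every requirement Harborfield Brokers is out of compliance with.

1. trust-account reconciliation 159 days ago vs limit 180 → met
2. errors-and-omissions renewal 48 days ago vs limit 45 → not met
3. brokerage license present → met
4. condition 'holds client earnest money' holds; unresolved consumer complaints 1 ≤ 1 → met
5. transaction file checklist present → met
6. advertising compliance review 57 days ago vs limit 60 → met
7. condition 'manages rental property' does not hold → requirement n/a → met
8. continuing education 54 days ago vs limit 60 → met
9. agency disclosure form present → met
10. days trust account out of balance 4 > 2 → not met
Not met: 2, 10

2, 10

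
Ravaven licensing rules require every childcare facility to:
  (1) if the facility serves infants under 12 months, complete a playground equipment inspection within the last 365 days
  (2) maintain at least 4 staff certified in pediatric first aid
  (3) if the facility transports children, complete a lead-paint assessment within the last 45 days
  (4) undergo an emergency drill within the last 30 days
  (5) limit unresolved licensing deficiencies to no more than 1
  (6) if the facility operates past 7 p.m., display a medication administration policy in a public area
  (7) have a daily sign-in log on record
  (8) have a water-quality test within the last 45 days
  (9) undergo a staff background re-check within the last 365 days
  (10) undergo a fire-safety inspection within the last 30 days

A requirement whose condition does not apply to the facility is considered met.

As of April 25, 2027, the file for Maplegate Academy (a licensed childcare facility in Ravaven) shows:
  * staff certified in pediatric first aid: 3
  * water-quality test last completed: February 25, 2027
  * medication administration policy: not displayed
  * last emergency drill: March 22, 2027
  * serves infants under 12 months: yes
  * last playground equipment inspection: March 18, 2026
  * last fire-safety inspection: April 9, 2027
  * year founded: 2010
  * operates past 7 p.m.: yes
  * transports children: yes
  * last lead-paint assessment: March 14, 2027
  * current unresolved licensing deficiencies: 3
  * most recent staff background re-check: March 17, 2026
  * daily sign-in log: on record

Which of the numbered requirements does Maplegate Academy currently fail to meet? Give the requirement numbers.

1, 2, 4, 5, 6, 8, 9

1. condition 'serves infants under 12 months' holds; playground equipment inspection 403 days ago vs limit 365 → not met
2. staff certified in pediatric first aid 3 < 4 → not met
3. condition 'transports children' holds; lead-paint assessment 42 days ago vs limit 45 → met
4. emergency drill 34 days ago vs limit 30 → not met
5. unresolved licensing deficiencies 3 > 1 → not met
6. condition 'operates past 7 p.m.' holds; medication administration policy absent → not met
7. daily sign-in log present → met
8. water-quality test 59 days ago vs limit 45 → not met
9. staff background re-check 404 days ago vs limit 365 → not met
10. fire-safety inspection 16 days ago vs limit 30 → met
Not met: 1, 2, 4, 5, 6, 8, 9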